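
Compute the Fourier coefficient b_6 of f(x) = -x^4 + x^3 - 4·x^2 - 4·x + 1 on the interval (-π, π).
b_6 = (1/π) ∫_{-π}^{π} f(x)·sin(6x) dx.
Evaluate the integral (use parity and integration by parts as needed): b_6 = 25/18 - π^2/3.

Final answer: 25/18 - π^2/3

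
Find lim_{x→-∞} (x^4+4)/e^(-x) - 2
The quotient is an ∞/∞ indeterminate form as x → -∞.
Compare growth rates of the dominant terms (exponentials ≫ polynomials ≫ logarithms), or apply L'Hôpital's rule; the quotient → 0.
Adding the constant: 0 - 2 = -2. Limit = -2.

Final answer: -2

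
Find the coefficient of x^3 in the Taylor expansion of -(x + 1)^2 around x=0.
Expand to order 3: -(x + 1)^2 = -x^2 - 2·x - 1 + O(x^4).
The coefficient of x^3 is 0.

Final answer: 0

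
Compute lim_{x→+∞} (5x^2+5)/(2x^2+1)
This is an ∞/∞ indeterminate form as x → +∞.
Divide numerator and denominator by x^2 and let the lower-order terms vanish; the leading terms give 5/2.
Limit = 5/2.

Final answer: 5/2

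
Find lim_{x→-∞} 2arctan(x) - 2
Evaluate the dominant behaviour as x → -∞; each term tends to a finite value or vanishes.
Limit = -π - 2.

Final answer: -π - 2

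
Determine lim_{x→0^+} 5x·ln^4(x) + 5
The product is a 0·∞ indeterminate form at x → 0⁺.
Rewrite the product as 5·ln^4(x) / x^(-1) and apply L'Hôpital, or use the standard hierarchy x^(-1) ≫ |ln x|^4 as x → 0⁺.
The indeterminate product → 0, so the limit = 5.

Final answer: 5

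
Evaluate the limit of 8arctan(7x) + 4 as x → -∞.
Evaluate the dominant behaviour as x → -∞; each term tends to a finite value or vanishes.
Limit = 4 - 4·π.

Final answer: 4 - 4·π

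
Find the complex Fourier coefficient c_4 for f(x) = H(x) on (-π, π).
Compute the real Fourier coefficients first: a_4 = 0, b_4 = 0.
Then c_4 = (a_4 − i·b_4)/2 = 0.

Final answer: 0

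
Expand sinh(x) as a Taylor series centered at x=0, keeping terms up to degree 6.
x^5/120 + x^3/6 + x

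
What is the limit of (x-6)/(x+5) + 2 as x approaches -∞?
Evaluate the dominant behaviour as x → -∞; each term tends to a finite value or vanishes.
Limit = 3.

Final answer: 3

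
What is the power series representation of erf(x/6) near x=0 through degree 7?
-x^7/(5878656·√(π)) + x^5/(38880·√(π)) - x^3/(324·√(π)) + x/(3·√(π))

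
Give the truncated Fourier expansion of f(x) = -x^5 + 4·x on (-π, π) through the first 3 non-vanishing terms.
(-232 - 2·π^4 + 40·π^2)·sin(x) + (-5·π^2 + 7/2 + π^4)·sin(2·x) + (-2·π^4/3 + 136/81 + 40·π^2/27)·sin(3·x)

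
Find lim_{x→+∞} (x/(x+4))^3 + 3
As x → +∞: x/(x+4) = 1/(1 + 4/x) → 1, and the 3rd power of a limit-1 base also → 1; with the additive constant, 1 + 3 = 4.
Limit = 4.

Final answer: 4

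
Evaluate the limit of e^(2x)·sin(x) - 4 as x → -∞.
Evaluate the dominant behaviour as x → -∞; each term tends to a finite value or vanishes.
Limit = -4.

Final answer: -4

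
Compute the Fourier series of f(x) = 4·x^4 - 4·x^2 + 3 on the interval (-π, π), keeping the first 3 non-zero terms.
(208 - 32·π^2)·cos(x) + (-16 + 8·π^2)·cos(2·x) - 4·π^2/3 + 3 + 4·π^4/5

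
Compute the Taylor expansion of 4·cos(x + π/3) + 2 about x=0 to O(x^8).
√(3)·x^7/2520 - x^6/360 - √(3)·x^5/60 + x^4/12 + √(3)·x^3/3 - x^2 - 2·√(3)·x + 4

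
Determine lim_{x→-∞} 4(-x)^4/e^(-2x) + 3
The quotient is an ∞/∞ indeterminate form as x → -∞.
Compare growth rates of the dominant terms (exponentials ≫ polynomials ≫ logarithms), or apply L'Hôpital's rule; the quotient → 0.
Adding the constant: 0 + 3 = 3. Limit = 3.

Final answer: 3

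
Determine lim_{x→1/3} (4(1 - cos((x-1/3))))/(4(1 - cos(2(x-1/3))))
Both numerator and denominator → 0 as x → 1/3; this is a 0/0 indeterminate form.
Expand each to leading order near x = 1/3: numerator ~ 2·(x - 1/3)^2, denominator ~ 8·(x - 1/3)^2.
The limit of the ratio is 1/4.

Final answer: 1/4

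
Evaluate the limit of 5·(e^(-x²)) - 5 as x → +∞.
Evaluate the dominant behaviour as x → +∞; each term tends to a finite value or vanishes.
Limit = -5.

Final answer: -5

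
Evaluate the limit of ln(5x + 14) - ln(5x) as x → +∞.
This is an ∞ − ∞ indeterminate form.
Combine the logarithms: ln(5x+14) − ln(5x) = ln((5x+14)/(5x)) = ln(1 + 14/(5x)) → ln(1) = 0.
Limit = 0.

Final answer: 0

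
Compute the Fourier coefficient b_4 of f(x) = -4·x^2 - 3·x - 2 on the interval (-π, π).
b_4 = (1/π) ∫_{-π}^{π} f(x)·sin(4x) dx.
Evaluate the integral (use parity and integration by parts as needed): b_4 = 3/2.

Final answer: 3/2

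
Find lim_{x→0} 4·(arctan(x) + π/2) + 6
Direct substitution at x = 0 gives 6 + 2·π.

Final answer: 6 + 2·π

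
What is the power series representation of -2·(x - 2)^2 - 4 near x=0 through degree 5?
-2·x^2 + 8·x - 12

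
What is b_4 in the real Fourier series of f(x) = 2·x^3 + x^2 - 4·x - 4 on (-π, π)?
b_4 = (1/π) ∫_{-π}^{π} f(x)·sin(4x) dx.
Evaluate the integral (use parity and integration by parts as needed): b_4 = 19/8 - π^2.

Final answer: 19/8 - π^2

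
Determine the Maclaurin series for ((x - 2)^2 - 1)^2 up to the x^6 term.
x^4 - 8·x^3 + 22·x^2 - 24·x + 9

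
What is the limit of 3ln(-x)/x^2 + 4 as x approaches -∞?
The quotient is an ∞/∞ indeterminate form as x → -∞.
Compare growth rates of the dominant terms (exponentials ≫ polynomials ≫ logarithms), or apply L'Hôpital's rule; the quotient → 0.
Adding the constant: 0 + 4 = 4. Limit = 4.

Final answer: 4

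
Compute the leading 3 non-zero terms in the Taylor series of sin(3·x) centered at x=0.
81·x^5/40 - 9·x^3/2 + 3·x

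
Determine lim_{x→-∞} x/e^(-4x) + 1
The quotient is an ∞/∞ indeterminate form as x → -∞.
Compare growth rates of the dominant terms (exponentials ≫ polynomials ≫ logarithms), or apply L'Hôpital's rule; the quotient → 0.
Adding the constant: 0 + 1 = 1. Limit = 1.

Final answer: 1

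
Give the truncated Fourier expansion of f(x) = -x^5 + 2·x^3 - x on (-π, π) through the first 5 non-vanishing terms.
(-266 - 2·π^4 + 44·π^2)·sin(x) + (-7·π^2 + 23/2 + π^4)·sin(2·x) + (-2·π^4/3 - 206/81 + 76·π^2/27)·sin(3·x) + (-13·π^2/8 + 71/64 + π^4/2)·sin(4·x) + (-2·π^4/5 - 418/625 + 28·π^2/25)·sin(5·x)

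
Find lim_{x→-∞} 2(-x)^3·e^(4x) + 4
The product is a 0·∞ indeterminate form at x → -∞.
Rewrite the product as 2(-x)^3 / e^(-4x) (an ∞/∞ form) and apply L'Hôpital, or use the standard hierarchy e^(4|x|) ≫ |(-x)^3| as x → -∞.
The indeterminate product → 0, so the limit = 4.

Final answer: 4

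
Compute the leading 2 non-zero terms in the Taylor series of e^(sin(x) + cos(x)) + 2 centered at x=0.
e·x + 2 + e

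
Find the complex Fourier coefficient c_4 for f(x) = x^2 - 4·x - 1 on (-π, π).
Compute the real Fourier coefficients first: a_4 = 1/4, b_4 = 2.
Then c_4 = (a_4 − i·b_4)/2 = 1/8 - i.

Final answer: 1/8 - i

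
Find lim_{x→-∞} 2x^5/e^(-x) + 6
The quotient is an ∞/∞ indeterminate form as x → -∞.
Compare growth rates of the dominant terms (exponentials ≫ polynomials ≫ logarithms), or apply L'Hôpital's rule; the quotient → 0.
Adding the constant: 0 + 6 = 6. Limit = 6.

Final answer: 6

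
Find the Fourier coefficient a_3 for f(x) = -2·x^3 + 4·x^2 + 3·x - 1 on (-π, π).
a_3 = (1/π) ∫_{-π}^{π} f(x)·cos(3x) dx.
Evaluate the integral (use parity and integration by parts as needed): a_3 = -16/9.

Final answer: -16/9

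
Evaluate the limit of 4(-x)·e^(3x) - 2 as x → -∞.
The product is a 0·∞ indeterminate form at x → -∞.
Rewrite the product as 4(-x) / e^(-3x) (an ∞/∞ form) and apply L'Hôpital, or use the standard hierarchy e^(3|x|) ≫ |(-x)| as x → -∞.
The indeterminate product → 0, so the limit = -2.

Final answer: -2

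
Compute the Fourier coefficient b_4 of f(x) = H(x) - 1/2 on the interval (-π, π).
b_4 = (1/π) ∫_{-π}^{π} f(x)·sin(4x) dx.
Evaluate the integral (use parity and integration by parts as needed): b_4 = 0.

Final answer: 0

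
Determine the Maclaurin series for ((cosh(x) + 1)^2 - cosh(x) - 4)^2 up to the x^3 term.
1 - 3·x^2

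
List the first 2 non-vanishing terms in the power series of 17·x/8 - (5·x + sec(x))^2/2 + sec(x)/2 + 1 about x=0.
1 - 23·x/8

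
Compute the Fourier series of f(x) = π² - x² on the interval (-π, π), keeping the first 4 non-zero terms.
4·cos(x) - cos(2·x) + 4·cos(3·x)/9 + 2·π^2/3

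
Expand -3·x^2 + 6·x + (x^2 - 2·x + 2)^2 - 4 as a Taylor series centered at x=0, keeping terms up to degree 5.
x^4 - 4·x^3 + 5·x^2 - 2·x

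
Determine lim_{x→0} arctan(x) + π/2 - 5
Direct substitution at x = 0 gives -5 + π/2.

Final answer: -5 + π/2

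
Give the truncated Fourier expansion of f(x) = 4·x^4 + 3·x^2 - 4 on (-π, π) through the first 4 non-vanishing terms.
(180 - 32·π^2)·cos(x) + (-9 + 8·π^2)·cos(2·x) + (28/27 - 32·π^2/9)·cos(3·x) - 4 + π^2 + 4·π^4/5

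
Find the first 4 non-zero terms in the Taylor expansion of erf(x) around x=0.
-x^7/(21·√(π)) + x^5/(5·√(π)) - 2·x^3/(3·√(π)) + 2·x/√(π)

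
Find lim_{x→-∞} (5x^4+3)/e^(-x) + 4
The quotient is an ∞/∞ indeterminate form as x → -∞.
Compare growth rates of the dominant terms (exponentials ≫ polynomials ≫ logarithms), or apply L'Hôpital's rule; the quotient → 0.
Adding the constant: 0 + 4 = 4. Limit = 4.

Final answer: 4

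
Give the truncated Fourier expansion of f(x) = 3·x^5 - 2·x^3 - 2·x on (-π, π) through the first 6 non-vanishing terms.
(-124·π^2 + 6·π^4 + 740)·sin(x) + (-3·π^4 - 47/2 + 17·π^2)·sin(2·x) + (-52·π^2/9 + 68/27 + 2·π^4)·sin(3·x) + (-3·π^4/2 - 5/64 + 23·π^2/8)·sin(4·x) + (-44·π^2/25 - 236/625 + 6·π^4/5)·sin(5·x) + (-π^4 + 25/54 + 11·π^2/9)·sin(6·x)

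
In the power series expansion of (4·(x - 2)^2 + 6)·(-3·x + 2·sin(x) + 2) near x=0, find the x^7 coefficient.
Expand to order 7: (4·(x - 2)^2 + 6)·(-3·x + 2·sin(x) + 2) = 73·x^7/1260 - 4·x^6/15 - 29·x^5/30 + 16·x^4/3 - 34·x^3/3 + 24·x^2 - 54·x + 44 + O(x^8).
The coefficient of x^7 is 73/1260.

Final answer: 73/1260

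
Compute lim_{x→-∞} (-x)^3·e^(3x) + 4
The product is a 0·∞ indeterminate form at x → -∞.
Rewrite the product as (-x)^3 / e^(-3x) (an ∞/∞ form) and apply L'Hôpital, or use the standard hierarchy e^(3|x|) ≫ |(-x)^3| as x → -∞.
The indeterminate product → 0, so the limit = 4.

Final answer: 4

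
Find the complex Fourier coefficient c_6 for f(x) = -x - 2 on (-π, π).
Compute the real Fourier coefficients first: a_6 = 0, b_6 = 1/3.
Then c_6 = (a_6 − i·b_6)/2 = -i/6.

Final answer: -i/6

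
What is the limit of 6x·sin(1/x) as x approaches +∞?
As x → +∞: let u = 1/x → 0⁺; then 6·x·sin(1/x) = 6·1·sin(u)/u → 6·1·1 = 6.
Limit = 6.

Final answer: 6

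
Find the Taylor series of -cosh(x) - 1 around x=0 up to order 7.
-x^6/720 - x^4/24 - x^2/2 - 2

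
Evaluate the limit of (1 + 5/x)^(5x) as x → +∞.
As x → +∞: write (1 + 5/x)^(5x) = ((1 + 5/x)^x)^5 → (e^5)^5 = e^25.
Limit = e^(25).

Final answer: e^(25)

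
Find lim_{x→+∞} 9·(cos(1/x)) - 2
Evaluate the dominant behaviour as x → +∞; each term tends to a finite value or vanishes.
Limit = 7.

Final answer: 7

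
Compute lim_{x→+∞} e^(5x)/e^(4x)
This is an ∞/∞ indeterminate form as x → +∞.
Rewrite e^(5x)/e^(4x) = e^((5−4)x) = e^(x); the exponent coefficient is 1 > 0 so e^(x) → ∞.
Limit = ∞.

Final answer: ∞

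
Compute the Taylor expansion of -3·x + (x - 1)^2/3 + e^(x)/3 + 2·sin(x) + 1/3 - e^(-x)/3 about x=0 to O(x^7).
x^5/45 - 2·x^3/9 + x^2/3 - x + 2/3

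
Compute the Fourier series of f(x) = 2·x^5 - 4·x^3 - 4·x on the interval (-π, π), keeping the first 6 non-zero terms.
(-88·π^2 + 4·π^4 + 520)·sin(x) + (-2·π^4 - 17 + 14·π^2)·sin(2·x) + (-152·π^2/27 + 88/81 + 4·π^4/3)·sin(3·x) + (-π^4 + 25/32 + 13·π^2/4)·sin(4·x) + (-56·π^2/25 - 664/625 + 4·π^4/5)·sin(5·x) + (-2·π^4/3 + 85/81 + 46·π^2/27)·sin(6·x)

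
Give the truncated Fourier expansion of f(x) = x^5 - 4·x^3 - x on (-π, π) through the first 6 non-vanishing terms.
(-48·π^2 + 2·π^4 + 286)·sin(x) + (-π^4 - 25/2 + 9·π^2)·sin(2·x) + (-112·π^2/27 + 170/81 + 2·π^4/3)·sin(3·x) + (-π^4/2 - 31/64 + 21·π^2/8)·sin(4·x) + (-48·π^2/25 + 38/625 + 2·π^4/5)·sin(5·x) + (-π^4/3 + 13/162 + 41·π^2/27)·sin(6·x)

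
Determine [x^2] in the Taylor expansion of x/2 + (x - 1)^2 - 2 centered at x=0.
Expand to order 2: x/2 + (x - 1)^2 - 2 = x^2 - 3·x/2 - 1 + O(x^3).
The coefficient of x^2 is 1.

Final answer: 1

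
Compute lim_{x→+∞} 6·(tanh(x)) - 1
Evaluate the dominant behaviour as x → +∞; each term tends to a finite value or vanishes.
Limit = 5.

Final answer: 5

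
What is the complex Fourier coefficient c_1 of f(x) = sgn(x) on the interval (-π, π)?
Compute the real Fourier coefficients first: a_1 = 0, b_1 = 4/π.
Then c_1 = (a_1 − i·b_1)/2 = -2·i/π.

Final answer: -2·i/π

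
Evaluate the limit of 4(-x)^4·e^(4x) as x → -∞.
This is a 0·∞ indeterminate form at x → -∞.
Rewrite the product as 4(-x)^4 / e^(-4x) (an ∞/∞ form) and apply L'Hôpital, or use the standard hierarchy e^(4|x|) ≫ |(-x)^4| as x → -∞.
The indeterminate product → 0, so the limit = 0.

Final answer: 0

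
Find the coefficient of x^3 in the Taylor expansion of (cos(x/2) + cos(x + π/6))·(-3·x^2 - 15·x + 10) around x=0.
Expand to order 3: (cos(x/2) + cos(x + π/6))·(-3·x^2 - 15·x + 10) = x^3·(101/24 + 15·√(3)/4) + x^2·(13/4 - 4·√(3)) + x·(-20 - 15·√(3)/2) + 5·√(3) + 10 + O(x^4).
The coefficient of x^3 is 101/24 + 15·√(3)/4.

Final answer: 101/24 + 15·√(3)/4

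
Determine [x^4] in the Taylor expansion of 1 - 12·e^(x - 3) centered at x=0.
Expand to order 4: 1 - 12·e^(x - 3) = -x^4·e^(-3)/2 - 2·x^3·e^(-3) - 6·x^2·e^(-3) - 12·x·e^(-3) - 12·e^(-3) + 1 + O(x^5).
The coefficient of x^4 is -e^(-3)/2.

Final answer: -e^(-3)/2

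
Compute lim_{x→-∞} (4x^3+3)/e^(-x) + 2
The quotient is an ∞/∞ indeterminate form as x → -∞.
Compare growth rates of the dominant terms (exponentials ≫ polynomials ≫ logarithms), or apply L'Hôpital's rule; the quotient → 0.
Adding the constant: 0 + 2 = 2. Limit = 2.

Final answer: 2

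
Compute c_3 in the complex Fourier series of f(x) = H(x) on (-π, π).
Compute the real Fourier coefficients first: a_3 = 0, b_3 = 2/(3·π).
Then c_3 = (a_3 − i·b_3)/2 = -i/(3·π).

Final answer: -i/(3·π)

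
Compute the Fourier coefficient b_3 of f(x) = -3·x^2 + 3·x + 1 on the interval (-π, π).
b_3 = (1/π) ∫_{-π}^{π} f(x)·sin(3x) dx.
Evaluate the integral (use parity and integration by parts as needed): b_3 = 2.

Final answer: 2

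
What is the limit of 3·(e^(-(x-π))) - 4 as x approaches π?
Direct substitution at x = π gives -1.

Final answer: -1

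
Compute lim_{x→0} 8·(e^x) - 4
Direct substitution at x = 0 gives 4.

Final answer: 4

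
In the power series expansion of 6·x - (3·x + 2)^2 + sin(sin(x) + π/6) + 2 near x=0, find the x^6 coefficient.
Expand to order 6: 6·x - (3·x + 2)^2 + sin(sin(x) + π/6) + 2 = -37·x^6/1440 + √(3)·x^5/20 + 5·x^4/48 - √(3)·x^3/6 - 37·x^2/4 + x·(-6 + √(3)/2) - 3/2 + O(x^7).
The coefficient of x^6 is -37/1440.

Final answer: -37/1440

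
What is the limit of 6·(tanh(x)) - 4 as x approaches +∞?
Evaluate the dominant behaviour as x → +∞; each term tends to a finite value or vanishes.
Limit = 2.

Final answer: 2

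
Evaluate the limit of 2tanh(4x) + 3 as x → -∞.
Evaluate the dominant behaviour as x → -∞; each term tends to a finite value or vanishes.
Limit = 1.

Final answer: 1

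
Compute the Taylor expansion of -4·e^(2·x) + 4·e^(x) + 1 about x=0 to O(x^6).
-31·x^5/30 - 5·x^4/2 - 14·x^3/3 - 6·x^2 - 4·x + 1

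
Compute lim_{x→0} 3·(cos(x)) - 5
Direct substitution at x = 0 gives -2.

Final answer: -2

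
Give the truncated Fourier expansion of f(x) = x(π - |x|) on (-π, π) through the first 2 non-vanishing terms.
8·sin(x)/π + 8·sin(3·x)/(27·π)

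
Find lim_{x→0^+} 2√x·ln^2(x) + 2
The product is a 0·∞ indeterminate form at x → 0⁺.
Rewrite the product as 2·ln^2(x) / x^(-1/2) and apply L'Hôpital, or use the standard hierarchy x^(-1/2) ≫ |ln x|^2 as x → 0⁺.
The indeterminate product → 0, so the limit = 2.

Final answer: 2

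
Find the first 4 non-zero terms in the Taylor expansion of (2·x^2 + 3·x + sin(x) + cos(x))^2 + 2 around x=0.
35·x^3/3 + 19·x^2 + 8·x + 3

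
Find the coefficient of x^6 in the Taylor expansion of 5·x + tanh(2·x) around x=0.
Expand to order 6: 5·x + tanh(2·x) = 64·x^5/15 - 8·x^3/3 + 7·x + O(x^7).
The coefficient of x^6 is 0.

Final answer: 0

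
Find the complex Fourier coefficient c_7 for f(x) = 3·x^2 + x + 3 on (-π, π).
Compute the real Fourier coefficients first: a_7 = -12/49, b_7 = 2/7.
Then c_7 = (a_7 − i·b_7)/2 = -6/49 - i/7.

Final answer: -6/49 - i/7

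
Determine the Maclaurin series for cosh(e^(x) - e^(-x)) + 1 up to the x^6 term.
28·x^6/45 + 4·x^4/3 + 2·x^2 + 2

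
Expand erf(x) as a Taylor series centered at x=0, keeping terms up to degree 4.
-2·x^3/(3·√(π)) + 2·x/√(π)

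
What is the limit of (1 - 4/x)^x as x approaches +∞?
As x → +∞: this is the defining limit (1 - 4/x)^x → e^(-4).
Limit = e^(-4).

Final answer: e^(-4)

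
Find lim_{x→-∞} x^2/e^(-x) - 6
The quotient is an ∞/∞ indeterminate form as x → -∞.
Compare growth rates of the dominant terms (exponentials ≫ polynomials ≫ logarithms), or apply L'Hôpital's rule; the quotient → 0.
Adding the constant: 0 - 6 = -6. Limit = -6.

Final answer: -6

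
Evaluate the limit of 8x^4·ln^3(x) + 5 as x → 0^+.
The product is a 0·∞ indeterminate form at x → 0⁺.
Rewrite the product as 8·ln^3(x) / x^(-4) and apply L'Hôpital, or use the standard hierarchy x^(-4) ≫ |ln x|^3 as x → 0⁺.
The indeterminate product → 0, so the limit = 5.

Final answer: 5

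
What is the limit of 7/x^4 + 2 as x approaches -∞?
Evaluate the dominant behaviour as x → -∞; each term tends to a finite value or vanishes.
Limit = 2.

Final answer: 2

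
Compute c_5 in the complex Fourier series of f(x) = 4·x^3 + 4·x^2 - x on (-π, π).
Compute the real Fourier coefficients first: a_5 = -16/25, b_5 = -98/125 + 8·π^2/5.
Then c_5 = (a_5 − i·b_5)/2 = -8/25 - 4·i·π^2/5 + 49·i/125.

Final answer: -8/25 - 4·i·π^2/5 + 49·i/125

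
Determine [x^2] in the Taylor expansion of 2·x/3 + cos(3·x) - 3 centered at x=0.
Expand to order 2: 2·x/3 + cos(3·x) - 3 = -9·x^2/2 + 2·x/3 - 2 + O(x^3).
The coefficient of x^2 is -9/2.

Final answer: -9/2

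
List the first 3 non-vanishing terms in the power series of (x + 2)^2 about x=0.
x^2 + 4·x + 4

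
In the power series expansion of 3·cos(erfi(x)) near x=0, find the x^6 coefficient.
Expand to order 6: 3·cos(erfi(x)) = x^6·(-28/(15·π) - 4/(15·π^3) + 8/(3·π^2)) + x^4·(-4/π + 2/π^2) - 6·x^2/π + 3 + O(x^7).
The coefficient of x^6 is -28/(15·π) - 4/(15·π^3) + 8/(3·π^2).

Final answer: -28/(15·π) - 4/(15·π^3) + 8/(3·π^2)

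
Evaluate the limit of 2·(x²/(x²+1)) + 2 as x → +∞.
Evaluate the dominant behaviour as x → +∞; each term tends to a finite value or vanishes.
Limit = 4.

Final answer: 4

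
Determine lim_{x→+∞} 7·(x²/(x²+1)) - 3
Evaluate the dominant behaviour as x → +∞; each term tends to a finite value or vanishes.
Limit = 4.

Final answer: 4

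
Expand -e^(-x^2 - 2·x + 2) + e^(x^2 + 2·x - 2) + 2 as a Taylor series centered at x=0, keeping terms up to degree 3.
x^3·(-2·e^(2)/3 + 10·e^(-2)/3) + x^2·(-e^(2) + 3·e^(-2)) + x·(2·e^(-2) + 2·e^(2)) - e^(2) + e^(-2) + 2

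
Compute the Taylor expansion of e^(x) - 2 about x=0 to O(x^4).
x^3/6 + x^2/2 + x - 1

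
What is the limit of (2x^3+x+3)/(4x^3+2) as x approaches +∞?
This is an ∞/∞ indeterminate form as x → +∞.
Divide numerator and denominator by x^3 and let the lower-order terms vanish; the leading terms give 2/4 = 1/2.
Limit = 1/2.

Final answer: 1/2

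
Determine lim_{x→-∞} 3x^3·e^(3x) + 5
The product is a 0·∞ indeterminate form at x → -∞.
Rewrite the product as 3x^3 / e^(-3x) (an ∞/∞ form) and apply L'Hôpital, or use the standard hierarchy e^(3|x|) ≫ |x^3| as x → -∞.
The indeterminate product → 0, so the limit = 5.

Final answer: 5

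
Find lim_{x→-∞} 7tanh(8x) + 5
Evaluate the dominant behaviour as x → -∞; each term tends to a finite value or vanishes.
Limit = -2.

Final answer: -2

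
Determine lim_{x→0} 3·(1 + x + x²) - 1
Direct substitution at x = 0 gives 2.

Final answer: 2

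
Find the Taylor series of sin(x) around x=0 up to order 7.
-x^7/5040 + x^5/120 - x^3/6 + x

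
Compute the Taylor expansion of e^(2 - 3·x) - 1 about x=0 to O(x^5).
27·x^4·e^(2)/8 - 9·x^3·e^(2)/2 + 9·x^2·e^(2)/2 - 3·x·e^(2) - 1 + e^(2)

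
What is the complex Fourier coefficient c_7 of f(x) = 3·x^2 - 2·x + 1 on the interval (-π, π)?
Compute the real Fourier coefficients first: a_7 = -12/49, b_7 = -4/7.
Then c_7 = (a_7 − i·b_7)/2 = -6/49 + 2·i/7.

Final answer: -6/49 + 2·i/7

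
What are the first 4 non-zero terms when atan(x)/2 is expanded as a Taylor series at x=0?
-x^7/14 + x^5/10 - x^3/6 + x/2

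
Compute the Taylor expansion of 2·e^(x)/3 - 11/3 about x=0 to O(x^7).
x^6/1080 + x^5/180 + x^4/36 + x^3/9 + x^2/3 + 2·x/3 - 3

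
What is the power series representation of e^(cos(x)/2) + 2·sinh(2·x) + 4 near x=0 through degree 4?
5·x^4·e^(1/2)/96 + 8·x^3/3 - x^2·e^(1/2)/4 + 4·x + e^(1/2) + 4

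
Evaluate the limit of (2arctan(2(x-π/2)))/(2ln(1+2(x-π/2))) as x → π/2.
Both numerator and denominator → 0 as x → π/2; this is a 0/0 indeterminate form.
Expand each to leading order near x = π/2: numerator ~ 4·(x - π/2), denominator ~ 4·(x - π/2).
The limit of the ratio is 1.

Final answer: 1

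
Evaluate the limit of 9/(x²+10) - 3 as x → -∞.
Evaluate the dominant behaviour as x → -∞; each term tends to a finite value or vanishes.
Limit = -3.

Final answer: -3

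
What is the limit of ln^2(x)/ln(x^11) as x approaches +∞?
This is an ∞/∞ indeterminate form as x → +∞.
Write ln(x^11) = 11·ln(x), reducing the quotient to ln(x)/11 → ∞.
Limit = ∞.

Final answer: ∞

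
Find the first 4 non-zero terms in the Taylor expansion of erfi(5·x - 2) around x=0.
750·x^3·e^(4)/√(π) - 100·x^2·e^(4)/√(π) + 10·x·e^(4)/√(π) - erfi(2)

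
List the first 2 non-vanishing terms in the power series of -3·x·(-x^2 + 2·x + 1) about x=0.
-6·x^2 - 3·x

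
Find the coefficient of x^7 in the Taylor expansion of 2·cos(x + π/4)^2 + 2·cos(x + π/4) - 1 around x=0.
Expand to order 7: 2·cos(x + π/4)^2 + 2·cos(x + π/4) - 1 = x^7·(√(2)/5040 + 8/315) - √(2)·x^6/720 + x^5·(-4/15 - √(2)/120) + √(2)·x^4/24 + x^3·(√(2)/6 + 4/3) - √(2)·x^2/2 + x·(-2 - √(2)) + √(2) + O(x^8).
The coefficient of x^7 is √(2)/5040 + 8/315.

Final answer: √(2)/5040 + 8/315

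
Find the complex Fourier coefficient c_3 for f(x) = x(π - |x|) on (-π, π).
Compute the real Fourier coefficients first: a_3 = 0, b_3 = 8/(27·π).
Then c_3 = (a_3 − i·b_3)/2 = -4·i/(27·π).

Final answer: -4·i/(27·π)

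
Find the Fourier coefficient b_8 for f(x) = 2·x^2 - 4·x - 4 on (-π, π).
b_8 = (1/π) ∫_{-π}^{π} f(x)·sin(8x) dx.
Evaluate the integral (use parity and integration by parts as needed): b_8 = 1.

Final answer: 1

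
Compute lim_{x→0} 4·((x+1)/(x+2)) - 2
Direct substitution at x = 0 gives 0.

Final answer: 0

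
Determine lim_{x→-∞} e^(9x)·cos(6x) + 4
Evaluate the dominant behaviour as x → -∞; each term tends to a finite value or vanishes.
Limit = 4.

Final answer: 4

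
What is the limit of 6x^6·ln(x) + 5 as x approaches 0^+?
The product is a 0·∞ indeterminate form at x → 0⁺.
Rewrite the product as 6·ln(x) / x^(-6) and apply L'Hôpital, or use the standard hierarchy x^(-6) ≫ |ln x| as x → 0⁺.
The indeterminate product → 0, so the limit = 5.

Final answer: 5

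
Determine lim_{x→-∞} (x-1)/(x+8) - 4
Evaluate the dominant behaviour as x → -∞; each term tends to a finite value or vanishes.
Limit = -3.

Final answer: -3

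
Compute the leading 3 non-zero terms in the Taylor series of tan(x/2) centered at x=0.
x^5/240 + x^3/24 + x/2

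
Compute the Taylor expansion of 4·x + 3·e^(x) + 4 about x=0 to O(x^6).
x^5/40 + x^4/8 + x^3/2 + 3·x^2/2 + 7·x + 7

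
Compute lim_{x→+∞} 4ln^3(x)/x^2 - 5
The quotient is an ∞/∞ indeterminate form as x → +∞.
The polynomial denominator x^2 dominates the logarithmic numerator (any positive power of x ≫ ln^3(x) as x → ∞), so the quotient → 0.
Adding the constant: 0 - 5 = -5. Limit = -5.

Final answer: -5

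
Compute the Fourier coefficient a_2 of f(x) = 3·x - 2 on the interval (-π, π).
a_2 = (1/π) ∫_{-π}^{π} f(x)·cos(2x) dx.
Evaluate the integral (use parity and integration by parts as needed): a_2 = 0.

Final answer: 0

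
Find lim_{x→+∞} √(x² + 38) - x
This is an ∞ − ∞ indeterminate form.
Multiply and divide by the conjugate √(x²+38) + x; the x² terms cancel, leaving 38/(√(x²+38)+x) → 0.
Limit = 0.

Final answer: 0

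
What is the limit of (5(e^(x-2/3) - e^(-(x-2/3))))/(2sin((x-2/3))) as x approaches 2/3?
Both numerator and denominator → 0 as x → 2/3; this is a 0/0 indeterminate form.
Expand each to leading order near x = 2/3: numerator ~ 10·(x - 2/3), denominator ~ 2·(x - 2/3).
The limit of the ratio is 5.

Final answer: 5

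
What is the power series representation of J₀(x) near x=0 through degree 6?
-x^6/2304 + x^4/64 - x^2/4 + 1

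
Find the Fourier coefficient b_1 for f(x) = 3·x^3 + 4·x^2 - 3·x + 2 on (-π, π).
b_1 = (1/π) ∫_{-π}^{π} f(x)·sin(1x) dx.
Evaluate the integral (use parity and integration by parts as needed): b_1 = -42 + 6·π^2.

Final answer: -42 + 6·π^2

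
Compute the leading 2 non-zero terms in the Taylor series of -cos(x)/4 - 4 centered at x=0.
x^2/8 - 17/4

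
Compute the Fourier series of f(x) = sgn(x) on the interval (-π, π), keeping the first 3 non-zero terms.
4·sin(x)/π + 4·sin(3·x)/(3·π) + 4·sin(5·x)/(5·π)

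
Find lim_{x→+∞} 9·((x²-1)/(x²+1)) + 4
Evaluate the dominant behaviour as x → +∞; each term tends to a finite value or vanishes.
Limit = 13.

Final answer: 13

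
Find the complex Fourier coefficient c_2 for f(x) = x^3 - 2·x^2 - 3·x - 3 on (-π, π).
Compute the real Fourier coefficients first: a_2 = -2, b_2 = 9/2 - π^2.
Then c_2 = (a_2 − i·b_2)/2 = -1 - 9·i/4 + i·π^2/2.

Final answer: -1 - 9·i/4 + i·π^2/2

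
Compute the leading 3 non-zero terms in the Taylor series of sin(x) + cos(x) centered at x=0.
-x^2/2 + x + 1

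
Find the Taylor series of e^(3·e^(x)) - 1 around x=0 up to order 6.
4117·x^6·e^(3)/240 + 311·x^5·e^(3)/20 + 103·x^4·e^(3)/8 + 19·x^3·e^(3)/2 + 6·x^2·e^(3) + 3·x·e^(3) - 1 + e^(3)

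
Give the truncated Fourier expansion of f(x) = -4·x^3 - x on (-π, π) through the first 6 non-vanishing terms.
(46 - 8·π^2)·sin(x) + (-5 + 4·π^2)·sin(2·x) + (10/9 - 8·π^2/3)·sin(3·x) + (-1/4 + 2·π^2)·sin(4·x) + (-8·π^2/5 - 2/125)·sin(5·x) + (1/9 + 4·π^2/3)·sin(6·x)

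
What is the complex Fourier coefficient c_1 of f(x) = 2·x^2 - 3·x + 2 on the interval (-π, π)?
Compute the real Fourier coefficients first: a_1 = -8, b_1 = -6.
Then c_1 = (a_1 − i·b_1)/2 = -4 + 3·i.

Final answer: -4 + 3·i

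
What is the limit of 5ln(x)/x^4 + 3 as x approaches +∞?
The quotient is an ∞/∞ indeterminate form as x → +∞.
The polynomial denominator x^4 dominates the logarithmic numerator (any positive power of x ≫ ln(x) as x → ∞), so the quotient → 0.
Adding the constant: 0 + 3 = 3. Limit = 3.

Final answer: 3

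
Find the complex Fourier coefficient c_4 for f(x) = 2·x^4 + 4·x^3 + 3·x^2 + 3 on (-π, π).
Compute the real Fourier coefficients first: a_4 = 3/8 + π^2, b_4 = 3/4 - 2·π^2.
Then c_4 = (a_4 − i·b_4)/2 = 3/16 + π^2/2 - 3·i/8 + i·π^2.

Final answer: 3/16 + π^2/2 - 3·i/8 + i·π^2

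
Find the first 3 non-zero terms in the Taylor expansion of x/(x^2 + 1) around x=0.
x^5 - x^3 + x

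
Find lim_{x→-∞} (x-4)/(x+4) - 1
Evaluate the dominant behaviour as x → -∞; each term tends to a finite value or vanishes.
Limit = 0.

Final answer: 0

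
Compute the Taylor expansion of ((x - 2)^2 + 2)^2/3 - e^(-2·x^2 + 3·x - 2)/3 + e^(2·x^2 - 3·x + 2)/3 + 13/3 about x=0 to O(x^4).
x^3·(-7·e^(2)/2 - 8/3 + e^(-2)/2) + x^2·(-5·e^(-2)/6 + 28/3 + 13·e^(2)/6) + x·(-16 - e^(2) - e^(-2)) - e^(-2)/3 + e^(2)/3 + 49/3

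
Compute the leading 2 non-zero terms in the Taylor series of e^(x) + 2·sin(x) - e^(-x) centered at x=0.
x^5/30 + 4·x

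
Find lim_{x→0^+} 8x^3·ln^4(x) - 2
The product is a 0·∞ indeterminate form at x → 0⁺.
Rewrite the product as 8·ln^4(x) / x^(-3) and apply L'Hôpital, or use the standard hierarchy x^(-3) ≫ |ln x|^4 as x → 0⁺.
The indeterminate product → 0, so the limit = -2.

Final answer: -2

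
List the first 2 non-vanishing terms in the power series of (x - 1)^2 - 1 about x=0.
x^2 - 2·x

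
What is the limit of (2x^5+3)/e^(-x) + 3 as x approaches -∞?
The quotient is an ∞/∞ indeterminate form as x → -∞.
Compare growth rates of the dominant terms (exponentials ≫ polynomials ≫ logarithms), or apply L'Hôpital's rule; the quotient → 0.
Adding the constant: 0 + 3 = 3. Limit = 3.

Final answer: 3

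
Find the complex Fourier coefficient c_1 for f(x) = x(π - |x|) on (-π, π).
Compute the real Fourier coefficients first: a_1 = 0, b_1 = 8/π.
Then c_1 = (a_1 − i·b_1)/2 = -4·i/π.

Final answer: -4·i/π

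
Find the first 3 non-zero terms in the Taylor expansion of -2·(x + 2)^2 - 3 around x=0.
-2·x^2 - 8·x - 11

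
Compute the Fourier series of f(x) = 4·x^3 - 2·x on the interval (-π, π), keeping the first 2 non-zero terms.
(-52 + 8·π^2)·sin(x) + (8 - 4·π^2)·sin(2·x)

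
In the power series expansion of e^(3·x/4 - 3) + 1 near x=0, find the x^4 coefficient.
Expand to order 4: e^(3·x/4 - 3) + 1 = 27·x^4·e^(-3)/2048 + 9·x^3·e^(-3)/128 + 9·x^2·e^(-3)/32 + 3·x·e^(-3)/4 + e^(-3) + 1 + O(x^5).
The coefficient of x^4 is 27·e^(-3)/2048.

Final answer: 27·e^(-3)/2048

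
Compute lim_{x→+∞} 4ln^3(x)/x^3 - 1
The quotient is an ∞/∞ indeterminate form as x → +∞.
The polynomial denominator x^3 dominates the logarithmic numerator (any positive power of x ≫ ln^3(x) as x → ∞), so the quotient → 0.
Adding the constant: 0 - 1 = -1. Limit = -1.

Final answer: -1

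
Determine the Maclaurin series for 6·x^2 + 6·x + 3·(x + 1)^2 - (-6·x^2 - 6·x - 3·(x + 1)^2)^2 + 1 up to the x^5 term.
-81·x^4 - 216·x^3 - 189·x^2 - 60·x - 5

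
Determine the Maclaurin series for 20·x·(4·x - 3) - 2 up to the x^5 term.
80·x^2 - 60·x - 2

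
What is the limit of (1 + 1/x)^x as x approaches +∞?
As x → +∞: this is the defining limit (1 + 1/x)^x → e^1.
Limit = e.

Final answer: e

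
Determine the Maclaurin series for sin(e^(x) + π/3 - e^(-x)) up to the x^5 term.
-23·x^5/120 - x^3/2 - √(3)·x^2 + x + √(3)/2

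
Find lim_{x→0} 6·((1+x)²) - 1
Direct substitution at x = 0 gives 5.

Final answer: 5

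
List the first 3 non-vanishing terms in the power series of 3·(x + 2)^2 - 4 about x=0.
3·x^2 + 12·x + 8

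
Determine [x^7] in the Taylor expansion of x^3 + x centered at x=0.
Expand to order 7: x^3 + x = x^3 + x + O(x^8).
The coefficient of x^7 is 0.

Final answer: 0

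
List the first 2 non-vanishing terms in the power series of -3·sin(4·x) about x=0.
32·x^3 - 12·x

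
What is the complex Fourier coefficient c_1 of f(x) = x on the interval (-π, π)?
Compute the real Fourier coefficients first: a_1 = 0, b_1 = 2.
Then c_1 = (a_1 − i·b_1)/2 = -i.

Final answer: -i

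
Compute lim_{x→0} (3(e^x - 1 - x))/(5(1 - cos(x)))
Both numerator and denominator → 0 as x → 0; this is a 0/0 indeterminate form.
Expand each to leading order near x = 0: numerator ~ 3·x^2/2, denominator ~ 5·x^2/2.
The limit of the ratio is 3/5.

Final answer: 3/5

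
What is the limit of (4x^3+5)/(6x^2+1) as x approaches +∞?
This is an ∞/∞ indeterminate form as x → +∞.
Divide numerator and denominator by x^3 and let the lower-order terms vanish; the numerator's degree 3 exceeds the denominator's degree 2, so the quotient diverges.
Limit = ∞.

Final answer: ∞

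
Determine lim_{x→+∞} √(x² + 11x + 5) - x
This is an ∞ − ∞ indeterminate form.
Multiply and divide by the conjugate √(x²+11x + 5) + x; the x² terms cancel, leaving (11x + 5)/(√(x²+11x + 5)+x) → 11/2.
Limit = 11/2.

Final answer: 11/2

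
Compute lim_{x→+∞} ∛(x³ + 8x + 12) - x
This is an ∞ − ∞ indeterminate form.
Multiply by (A² + AB + B²)/(A² + AB + B²) where A = ∛(x³+8x + 12), B = x to use A³ − B³ = (A−B)(A²+AB+B²); the x³ terms cancel, leaving (8x + 12)/(A²+AB+B²) with denominator ~ 3x², so the limit is 0.
Limit = 0.

Final answer: 0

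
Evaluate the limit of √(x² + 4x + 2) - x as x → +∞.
This is an ∞ − ∞ indeterminate form.
Multiply and divide by the conjugate √(x²+4x + 2) + x; the x² terms cancel, leaving (4x + 2)/(√(x²+4x + 2)+x) → 4/2 = 2.
Limit = 2.

Final answer: 2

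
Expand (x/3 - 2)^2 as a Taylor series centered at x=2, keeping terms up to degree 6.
16/9 - 8·(x - 2)/9 + (x - 2)^2/9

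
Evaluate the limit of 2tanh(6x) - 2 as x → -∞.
Evaluate the dominant behaviour as x → -∞; each term tends to a finite value or vanishes.
Limit = -4.

Final answer: -4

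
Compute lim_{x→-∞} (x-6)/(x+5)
Evaluate the dominant behaviour as x → -∞; each term tends to a finite value or vanishes.
Limit = 1.

Final answer: 1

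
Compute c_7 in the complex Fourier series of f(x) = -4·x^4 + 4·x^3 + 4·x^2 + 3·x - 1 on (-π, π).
Compute the real Fourier coefficients first: a_7 = -976/2401 + 32·π^2/49, b_7 = 246/343 + 8·π^2/7.
Then c_7 = (a_7 − i·b_7)/2 = -488/2401 + 16·π^2/49 - 4·i·π^2/7 - 123·i/343.

Final answer: -488/2401 + 16·π^2/49 - 4·i·π^2/7 - 123·i/343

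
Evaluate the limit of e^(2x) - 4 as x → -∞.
Evaluate the dominant behaviour as x → -∞; each term tends to a finite value or vanishes.
Limit = -4.

Final answer: -4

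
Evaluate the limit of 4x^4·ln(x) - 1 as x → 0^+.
The product is a 0·∞ indeterminate form at x → 0⁺.
Rewrite the product as 4·ln(x) / x^(-4) and apply L'Hôpital, or use the standard hierarchy x^(-4) ≫ |ln x| as x → 0⁺.
The indeterminate product → 0, so the limit = -1.

Final answer: -1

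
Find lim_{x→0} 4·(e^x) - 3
Direct substitution at x = 0 gives 1.

Final answer: 1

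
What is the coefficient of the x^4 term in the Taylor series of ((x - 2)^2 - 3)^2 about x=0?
Expand to order 4: ((x - 2)^2 - 3)^2 = x^4 - 8·x^3 + 18·x^2 - 8·x + 1 + O(x^5).
The coefficient of x^4 is 1.

Final answer: 1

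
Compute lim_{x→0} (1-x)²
Direct substitution at x = 0 gives 1.

Final answer: 1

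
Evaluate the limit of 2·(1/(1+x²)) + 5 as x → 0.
Direct substitution at x = 0 gives 7.

Final answer: 7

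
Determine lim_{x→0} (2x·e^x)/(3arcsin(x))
Both numerator and denominator → 0 as x → 0; this is a 0/0 indeterminate form.
Expand each to leading order near x = 0: numerator ~ 2·x, denominator ~ 3·x.
The limit of the ratio is 2/3.

Final answer: 2/3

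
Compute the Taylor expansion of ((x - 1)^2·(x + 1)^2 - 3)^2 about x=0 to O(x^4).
8·x^2 + 4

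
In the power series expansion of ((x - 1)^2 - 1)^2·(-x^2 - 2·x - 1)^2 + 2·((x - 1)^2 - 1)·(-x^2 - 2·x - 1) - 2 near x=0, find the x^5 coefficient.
Expand to order 5: ((x - 1)^2 - 1)^2·(-x^2 - 2·x - 1)^2 + 2·((x - 1)^2 - 1)·(-x^2 - 2·x - 1) - 2 = -4·x^5 + 7·x^4 + 12·x^3 + 10·x^2 + 4·x - 2 + O(x^6).
The coefficient of x^5 is -4.

Final answer: -4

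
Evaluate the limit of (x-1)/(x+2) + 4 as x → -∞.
Evaluate the dominant behaviour as x → -∞; each term tends to a finite value or vanishes.
Limit = 5.

Final answer: 5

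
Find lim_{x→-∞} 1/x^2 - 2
Evaluate the dominant behaviour as x → -∞; each term tends to a finite value or vanishes.
Limit = -2.

Final answer: -2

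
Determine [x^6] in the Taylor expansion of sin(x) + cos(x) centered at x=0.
Expand to order 6: sin(x) + cos(x) = -x^6/720 + x^5/120 + x^4/24 - x^3/6 - x^2/2 + x + 1 + O(x^7).
The coefficient of x^6 is -1/720.

Final answer: -1/720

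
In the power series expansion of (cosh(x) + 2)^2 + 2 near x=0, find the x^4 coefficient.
Expand to order 4: (cosh(x) + 2)^2 + 2 = x^4/2 + 3·x^2 + 11 + O(x^5).
The coefficient of x^4 is 1/2.

Final answer: 1/2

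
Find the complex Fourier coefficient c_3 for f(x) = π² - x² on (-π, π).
Compute the real Fourier coefficients first: a_3 = 4/9, b_3 = 0.
Then c_3 = (a_3 − i·b_3)/2 = 2/9.

Final answer: 2/9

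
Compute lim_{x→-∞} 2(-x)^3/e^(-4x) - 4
The quotient is an ∞/∞ indeterminate form as x → -∞.
Compare growth rates of the dominant terms (exponentials ≫ polynomials ≫ logarithms), or apply L'Hôpital's rule; the quotient → 0.
Adding the constant: 0 - 4 = -4. Limit = -4.

Final answer: -4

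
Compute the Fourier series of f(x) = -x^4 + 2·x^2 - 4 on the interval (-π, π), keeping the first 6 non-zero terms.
(-56 + 8·π^2)·cos(x) + (5 - 2·π^2)·cos(2·x) + (-40/27 + 8·π^2/9)·cos(3·x) + (11/16 - π^2/2)·cos(4·x) + (-248/625 + 8·π^2/25)·cos(5·x) - π^4/5 - 4 + 2·π^2/3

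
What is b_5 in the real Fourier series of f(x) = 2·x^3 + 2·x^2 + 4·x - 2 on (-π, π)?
b_5 = (1/π) ∫_{-π}^{π} f(x)·sin(5x) dx.
Evaluate the integral (use parity and integration by parts as needed): b_5 = 176/125 + 4·π^2/5.

Final answer: 176/125 + 4·π^2/5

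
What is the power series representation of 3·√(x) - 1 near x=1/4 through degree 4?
1/2 + 3·(x - 1/4) - 3·(x - 1/4)^2 + 6·(x - 1/4)^3 - 15·(x - 1/4)^4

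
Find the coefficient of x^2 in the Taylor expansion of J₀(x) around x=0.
Expand to order 2: J₀(x) = 1 - x^2/4 + O(x^3).
The coefficient of x^2 is -1/4.

Final answer: -1/4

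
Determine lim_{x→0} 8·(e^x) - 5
Direct substitution at x = 0 gives 3.

Final answer: 3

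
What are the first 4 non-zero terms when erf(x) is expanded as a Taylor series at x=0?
-x^7/(21·√(π)) + x^5/(5·√(π)) - 2·x^3/(3·√(π)) + 2·x/√(π)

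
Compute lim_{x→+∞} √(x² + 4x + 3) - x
This is an ∞ − ∞ indeterminate form.
Multiply and divide by the conjugate √(x²+4x + 3) + x; the x² terms cancel, leaving (4x + 3)/(√(x²+4x + 3)+x) → 4/2 = 2.
Limit = 2.

Final answer: 2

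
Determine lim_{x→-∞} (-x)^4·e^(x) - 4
The product is a 0·∞ indeterminate form at x → -∞.
Rewrite the product as (-x)^4 / e^(-x) (an ∞/∞ form) and apply L'Hôpital, or use the standard hierarchy e^(|x|) ≫ |(-x)^4| as x → -∞.
The indeterminate product → 0, so the limit = -4.

Final answer: -4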